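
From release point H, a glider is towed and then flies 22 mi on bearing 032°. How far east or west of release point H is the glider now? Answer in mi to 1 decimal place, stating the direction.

Leg 1 (032°, 22 mi): east 22 sin 32° = 11.66, north 22 cos 32° = 18.66
Net east component: 11.66 mi.

11.7 mi east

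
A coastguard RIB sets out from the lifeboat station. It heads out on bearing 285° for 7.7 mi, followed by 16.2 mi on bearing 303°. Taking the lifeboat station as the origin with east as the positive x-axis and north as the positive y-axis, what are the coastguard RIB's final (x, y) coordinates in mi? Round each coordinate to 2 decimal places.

(-21.02, 10.82)

Leg 1 (285°, 7.7 mi): east 7.7 sin 285° = -7.44, north 7.7 cos 285° = 1.99
Leg 2 (303°, 16.2 mi): east 16.2 sin 303° = -13.59, north 16.2 cos 303° = 8.82
Summing: -21.02 mi east, 10.82 mi north → (-21.02, 10.82).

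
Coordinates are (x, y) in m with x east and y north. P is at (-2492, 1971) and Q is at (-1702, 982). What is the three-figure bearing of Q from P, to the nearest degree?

141°

Δeast = -1702 − -2492 = 790.00; Δnorth = 982 − 1971 = -989.00.
Bearing = atan2(Δeast, Δnorth) mod 360° = 141.38° ≈ 141°.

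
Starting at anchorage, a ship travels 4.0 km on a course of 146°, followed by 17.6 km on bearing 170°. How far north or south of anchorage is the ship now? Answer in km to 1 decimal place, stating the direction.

Leg 1 (146°, 4.0 km): east 4.0 sin 146° = 2.24, north 4.0 cos 146° = -3.32
Leg 2 (170°, 17.6 km): east 17.6 sin 170° = 3.06, north 17.6 cos 170° = -17.33
Net north component: -20.65 km.

20.6 km south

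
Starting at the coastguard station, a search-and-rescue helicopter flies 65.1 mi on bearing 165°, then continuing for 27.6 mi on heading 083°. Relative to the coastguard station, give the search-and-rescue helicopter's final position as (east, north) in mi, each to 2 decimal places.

Leg 1 (165°, 65.1 mi): east 65.1 sin 165° = 16.85, north 65.1 cos 165° = -62.88
Leg 2 (083°, 27.6 mi): east 27.6 sin 83° = 27.39, north 27.6 cos 83° = 3.36
Summing: 44.24 mi east, -59.52 mi north → (44.24, -59.52).

(44.24, -59.52)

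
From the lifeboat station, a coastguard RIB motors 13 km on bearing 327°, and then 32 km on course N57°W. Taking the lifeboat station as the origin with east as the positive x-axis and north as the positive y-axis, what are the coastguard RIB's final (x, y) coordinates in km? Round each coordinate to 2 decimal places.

(-33.92, 28.33)

Leg 1 (327°, 13 km): east 13 sin 327° = -7.08, north 13 cos 327° = 10.90
Leg 2 (N57°W, 32 km): east 32 sin 303° = -26.84, north 32 cos 303° = 17.43
Summing: -33.92 km east, 28.33 km north → (-33.92, 28.33).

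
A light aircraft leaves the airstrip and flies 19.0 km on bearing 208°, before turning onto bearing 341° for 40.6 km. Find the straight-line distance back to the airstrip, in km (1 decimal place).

30.9 km

Leg 1 (208°, 19.0 km): east 19.0 sin 208° = -8.92, north 19.0 cos 208° = -16.78
Leg 2 (341°, 40.6 km): east 40.6 sin 341° = -13.22, north 40.6 cos 341° = 38.39
Net: -22.14 east, 21.61 north. Distance = √((-22.14)² + (21.61)²) = 30.938 km.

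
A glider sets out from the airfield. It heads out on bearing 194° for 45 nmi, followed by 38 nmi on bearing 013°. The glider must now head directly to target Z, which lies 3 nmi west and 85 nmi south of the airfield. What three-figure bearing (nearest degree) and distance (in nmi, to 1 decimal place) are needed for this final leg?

Leg 1 (194°, 45 nmi): east 45 sin 194° = -10.89, north 45 cos 194° = -43.66
Leg 2 (013°, 38 nmi): east 38 sin 13° = 8.55, north 38 cos 13° = 37.03
Current position: (-2.34, -6.64). Target: (-3, -85). Remaining: Δeast = -0.66, Δnorth = -78.36.
Bearing = atan2(-0.66, -78.36) mod 360° = 180.48°; distance = √((-0.66)² + (-78.36)²) = 78.366 nmi.

180°, 78.4 nmi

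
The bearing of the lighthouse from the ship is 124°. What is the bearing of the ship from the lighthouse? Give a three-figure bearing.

Back-bearing = 124° + 180° = 304°.

304°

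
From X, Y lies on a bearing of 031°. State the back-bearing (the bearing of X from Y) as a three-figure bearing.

211°

Back-bearing = 031° + 180° = 211°.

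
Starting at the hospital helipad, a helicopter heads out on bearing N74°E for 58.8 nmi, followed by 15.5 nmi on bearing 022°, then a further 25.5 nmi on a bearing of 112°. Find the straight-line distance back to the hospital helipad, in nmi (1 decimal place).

88.5 nmi

Leg 1 (N74°E, 58.8 nmi): east 58.8 sin 74° = 56.52, north 58.8 cos 74° = 16.21
Leg 2 (022°, 15.5 nmi): east 15.5 sin 22° = 5.81, north 15.5 cos 22° = 14.37
Leg 3 (112°, 25.5 nmi): east 25.5 sin 112° = 23.64, north 25.5 cos 112° = -9.55
Net: 85.97 east, 21.03 north. Distance = √((85.97)² + (21.03)²) = 88.506 nmi.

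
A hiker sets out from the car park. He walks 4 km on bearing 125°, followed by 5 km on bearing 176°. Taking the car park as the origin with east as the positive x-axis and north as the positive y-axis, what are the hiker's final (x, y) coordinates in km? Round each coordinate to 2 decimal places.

Leg 1 (125°, 4 km): east 4 sin 125° = 3.28, north 4 cos 125° = -2.29
Leg 2 (176°, 5 km): east 5 sin 176° = 0.35, north 5 cos 176° = -4.99
Summing: 3.63 km east, -7.28 km north → (3.63, -7.28).

(3.63, -7.28)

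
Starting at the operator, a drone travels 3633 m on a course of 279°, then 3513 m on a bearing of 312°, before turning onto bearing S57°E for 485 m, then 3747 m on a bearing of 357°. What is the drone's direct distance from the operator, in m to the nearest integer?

8762 m

Leg 1 (279°, 3633 m): east 3633 sin 279° = -3588.27, north 3633 cos 279° = 568.33
Leg 2 (312°, 3513 m): east 3513 sin 312° = -2610.67, north 3513 cos 312° = 2350.66
Leg 3 (S57°E, 485 m): east 485 sin 123° = 406.76, north 485 cos 123° = -264.15
Leg 4 (357°, 3747 m): east 3747 sin 357° = -196.10, north 3747 cos 357° = 3741.86
Net: -5988.29 east, 6396.70 north. Distance = √((-5988.29)² + (6396.70)²) = 8762.267 m.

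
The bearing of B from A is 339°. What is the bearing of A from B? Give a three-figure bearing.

Back-bearing = 339° − 180° = 159°.

159°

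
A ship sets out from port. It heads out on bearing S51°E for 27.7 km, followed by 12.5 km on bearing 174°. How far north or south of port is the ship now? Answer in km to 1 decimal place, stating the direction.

Leg 1 (S51°E, 27.7 km): east 27.7 sin 129° = 21.53, north 27.7 cos 129° = -17.43
Leg 2 (174°, 12.5 km): east 12.5 sin 174° = 1.31, north 12.5 cos 174° = -12.43
Net north component: -29.86 km.

29.9 km south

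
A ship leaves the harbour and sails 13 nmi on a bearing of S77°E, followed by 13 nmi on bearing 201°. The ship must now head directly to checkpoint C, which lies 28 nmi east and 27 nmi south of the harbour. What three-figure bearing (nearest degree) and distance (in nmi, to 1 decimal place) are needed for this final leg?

Leg 1 (S77°E, 13 nmi): east 13 sin 103° = 12.67, north 13 cos 103° = -2.92
Leg 2 (201°, 13 nmi): east 13 sin 201° = -4.66, north 13 cos 201° = -12.14
Current position: (8.01, -15.06). Target: (28, -27). Remaining: Δeast = 19.99, Δnorth = -11.94.
Bearing = atan2(19.99, -11.94) mod 360° = 120.85°; distance = √((19.99)² + (-11.94)²) = 23.286 nmi.

121°, 23.3 nmi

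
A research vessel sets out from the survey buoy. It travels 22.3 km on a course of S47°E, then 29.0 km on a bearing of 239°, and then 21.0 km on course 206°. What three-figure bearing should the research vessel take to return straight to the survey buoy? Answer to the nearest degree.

020°

Leg 1 (S47°E, 22.3 km): east 22.3 sin 133° = 16.31, north 22.3 cos 133° = -15.21
Leg 2 (239°, 29.0 km): east 29.0 sin 239° = -24.86, north 29.0 cos 239° = -14.94
Leg 3 (206°, 21.0 km): east 21.0 sin 206° = -9.21, north 21.0 cos 206° = -18.87
Net displacement: -17.75 east, -49.02 north. Direction back to start is (17.75, 49.02): bearing = atan2(17.75, 49.02) mod 360° = 19.91° ≈ 020°.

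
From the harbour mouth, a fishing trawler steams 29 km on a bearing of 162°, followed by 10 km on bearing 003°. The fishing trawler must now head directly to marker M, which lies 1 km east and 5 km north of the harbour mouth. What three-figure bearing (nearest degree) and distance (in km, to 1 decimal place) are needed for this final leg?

Leg 1 (162°, 29 km): east 29 sin 162° = 8.96, north 29 cos 162° = -27.58
Leg 2 (003°, 10 km): east 10 sin 3° = 0.52, north 10 cos 3° = 9.99
Current position: (9.48, -17.59). Target: (1, 5). Remaining: Δeast = -8.48, Δnorth = 22.59.
Bearing = atan2(-8.48, 22.59) mod 360° = 339.42°; distance = √((-8.48)² + (22.59)²) = 24.135 km.

339°, 24.1 km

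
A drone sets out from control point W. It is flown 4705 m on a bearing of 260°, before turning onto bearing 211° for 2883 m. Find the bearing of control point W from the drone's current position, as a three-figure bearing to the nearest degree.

062°

Leg 1 (260°, 4705 m): east 4705 sin 260° = -4633.52, north 4705 cos 260° = -817.01
Leg 2 (211°, 2883 m): east 2883 sin 211° = -1484.85, north 2883 cos 211° = -2471.21
Net displacement: -6118.38 east, -3288.23 north. Direction back to start is (6118.38, 3288.23): bearing = atan2(6118.38, 3288.23) mod 360° = 61.74° ≈ 062°.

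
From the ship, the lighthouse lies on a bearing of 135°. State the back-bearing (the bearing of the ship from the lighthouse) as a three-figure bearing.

315°

Back-bearing = 135° + 180° = 315°.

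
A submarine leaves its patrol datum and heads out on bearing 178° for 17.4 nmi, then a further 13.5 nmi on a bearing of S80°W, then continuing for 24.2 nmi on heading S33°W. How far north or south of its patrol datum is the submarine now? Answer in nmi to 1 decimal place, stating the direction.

40.0 nmi south

Leg 1 (178°, 17.4 nmi): east 17.4 sin 178° = 0.61, north 17.4 cos 178° = -17.39
Leg 2 (S80°W, 13.5 nmi): east 13.5 sin 260° = -13.29, north 13.5 cos 260° = -2.34
Leg 3 (S33°W, 24.2 nmi): east 24.2 sin 213° = -13.18, north 24.2 cos 213° = -20.30
Net north component: -40.03 nmi.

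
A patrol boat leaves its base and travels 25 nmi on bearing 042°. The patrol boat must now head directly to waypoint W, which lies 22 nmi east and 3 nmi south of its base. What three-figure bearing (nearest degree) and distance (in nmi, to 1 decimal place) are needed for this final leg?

Leg 1 (042°, 25 nmi): east 25 sin 42° = 16.73, north 25 cos 42° = 18.58
Current position: (16.73, 18.58). Target: (22, -3). Remaining: Δeast = 5.27, Δnorth = -21.58.
Bearing = atan2(5.27, -21.58) mod 360° = 166.27°; distance = √((5.27)² + (-21.58)²) = 22.213 nmi.

166°, 22.2 nmi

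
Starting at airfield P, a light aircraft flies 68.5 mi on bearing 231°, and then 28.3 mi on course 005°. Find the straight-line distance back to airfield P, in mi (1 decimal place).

52.9 mi

Leg 1 (231°, 68.5 mi): east 68.5 sin 231° = -53.23, north 68.5 cos 231° = -43.11
Leg 2 (005°, 28.3 mi): east 28.3 sin 5° = 2.47, north 28.3 cos 5° = 28.19
Net: -50.77 east, -14.92 north. Distance = √((-50.77)² + (-14.92)²) = 52.914 mi.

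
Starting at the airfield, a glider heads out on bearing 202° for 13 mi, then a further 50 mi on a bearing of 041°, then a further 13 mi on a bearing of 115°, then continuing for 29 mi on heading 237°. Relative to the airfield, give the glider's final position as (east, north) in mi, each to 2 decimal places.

(15.39, 4.39)

Leg 1 (202°, 13 mi): east 13 sin 202° = -4.87, north 13 cos 202° = -12.05
Leg 2 (041°, 50 mi): east 50 sin 41° = 32.80, north 50 cos 41° = 37.74
Leg 3 (115°, 13 mi): east 13 sin 115° = 11.78, north 13 cos 115° = -5.49
Leg 4 (237°, 29 mi): east 29 sin 237° = -24.32, north 29 cos 237° = -15.79
Summing: 15.39 mi east, 4.39 mi north → (15.39, 4.39).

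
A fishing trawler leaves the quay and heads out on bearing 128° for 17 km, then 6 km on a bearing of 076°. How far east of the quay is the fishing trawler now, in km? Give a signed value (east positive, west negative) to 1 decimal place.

Leg 1 (128°, 17 km): east 17 sin 128° = 13.40, north 17 cos 128° = -10.47
Leg 2 (076°, 6 km): east 6 sin 76° = 5.82, north 6 cos 76° = 1.45
Net east component: 19.22 km.

19.2 km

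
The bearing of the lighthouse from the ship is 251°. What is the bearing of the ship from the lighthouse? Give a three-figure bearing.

Back-bearing = 251° − 180° = 071°.

071°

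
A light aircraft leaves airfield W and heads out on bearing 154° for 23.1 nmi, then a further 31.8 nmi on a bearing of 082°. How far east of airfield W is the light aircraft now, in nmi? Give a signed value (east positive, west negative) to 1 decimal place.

Leg 1 (154°, 23.1 nmi): east 23.1 sin 154° = 10.13, north 23.1 cos 154° = -20.76
Leg 2 (082°, 31.8 nmi): east 31.8 sin 82° = 31.49, north 31.8 cos 82° = 4.43
Net east component: 41.62 nmi.

41.6 nmi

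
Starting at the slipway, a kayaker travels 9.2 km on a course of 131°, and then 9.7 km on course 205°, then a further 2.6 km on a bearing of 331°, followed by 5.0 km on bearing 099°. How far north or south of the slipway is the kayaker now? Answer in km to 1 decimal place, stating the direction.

Leg 1 (131°, 9.2 km): east 9.2 sin 131° = 6.94, north 9.2 cos 131° = -6.04
Leg 2 (205°, 9.7 km): east 9.7 sin 205° = -4.10, north 9.7 cos 205° = -8.79
Leg 3 (331°, 2.6 km): east 2.6 sin 331° = -1.26, north 2.6 cos 331° = 2.27
Leg 4 (099°, 5.0 km): east 5.0 sin 99° = 4.94, north 5.0 cos 99° = -0.78
Net north component: -13.34 km.

13.3 km south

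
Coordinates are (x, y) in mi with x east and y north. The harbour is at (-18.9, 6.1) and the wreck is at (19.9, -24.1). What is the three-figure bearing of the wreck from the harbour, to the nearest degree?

Δeast = 19.9 − -18.9 = 38.80; Δnorth = -24.1 − 6.1 = -30.20.
Bearing = atan2(Δeast, Δnorth) mod 360° = 127.90° ≈ 128°.

128°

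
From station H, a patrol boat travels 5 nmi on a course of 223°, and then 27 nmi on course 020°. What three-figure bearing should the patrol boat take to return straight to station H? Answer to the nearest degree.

Leg 1 (223°, 5 nmi): east 5 sin 223° = -3.41, north 5 cos 223° = -3.66
Leg 2 (020°, 27 nmi): east 27 sin 20° = 9.23, north 27 cos 20° = 25.37
Net displacement: 5.82 east, 21.71 north. Direction back to start is (-5.82, -21.71): bearing = atan2(-5.82, -21.71) mod 360° = 195.01° ≈ 195°.

195°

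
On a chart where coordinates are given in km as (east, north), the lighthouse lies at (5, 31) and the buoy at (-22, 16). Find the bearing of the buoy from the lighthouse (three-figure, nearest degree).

241°

Δeast = -22 − 5 = -27.00; Δnorth = 16 − 31 = -15.00.
Bearing = atan2(Δeast, Δnorth) mod 360° = 240.95° ≈ 241°.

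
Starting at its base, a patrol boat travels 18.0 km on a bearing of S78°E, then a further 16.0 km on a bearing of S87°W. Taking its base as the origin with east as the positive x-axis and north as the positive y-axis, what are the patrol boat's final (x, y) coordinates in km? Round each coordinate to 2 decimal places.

Leg 1 (S78°E, 18.0 km): east 18.0 sin 102° = 17.61, north 18.0 cos 102° = -3.74
Leg 2 (S87°W, 16.0 km): east 16.0 sin 267° = -15.98, north 16.0 cos 267° = -0.84
Summing: 1.63 km east, -4.58 km north → (1.63, -4.58).

(1.63, -4.58)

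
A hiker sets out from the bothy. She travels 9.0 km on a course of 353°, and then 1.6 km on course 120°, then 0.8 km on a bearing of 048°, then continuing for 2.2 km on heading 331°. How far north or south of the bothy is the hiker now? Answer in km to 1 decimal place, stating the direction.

Leg 1 (353°, 9.0 km): east 9.0 sin 353° = -1.10, north 9.0 cos 353° = 8.93
Leg 2 (120°, 1.6 km): east 1.6 sin 120° = 1.39, north 1.6 cos 120° = -0.80
Leg 3 (048°, 0.8 km): east 0.8 sin 48° = 0.59, north 0.8 cos 48° = 0.54
Leg 4 (331°, 2.2 km): east 2.2 sin 331° = -1.07, north 2.2 cos 331° = 1.92
Net north component: 10.59 km.

10.6 km north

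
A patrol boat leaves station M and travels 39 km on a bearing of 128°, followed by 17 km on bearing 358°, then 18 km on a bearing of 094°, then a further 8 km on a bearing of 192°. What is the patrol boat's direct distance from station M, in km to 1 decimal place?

Leg 1 (128°, 39 km): east 39 sin 128° = 30.73, north 39 cos 128° = -24.01
Leg 2 (358°, 17 km): east 17 sin 358° = -0.59, north 17 cos 358° = 16.99
Leg 3 (094°, 18 km): east 18 sin 94° = 17.96, north 18 cos 94° = -1.26
Leg 4 (192°, 8 km): east 8 sin 192° = -1.66, north 8 cos 192° = -7.83
Net: 46.43 east, -16.10 north. Distance = √((46.43)² + (-16.10)²) = 49.145 km.

49.1 km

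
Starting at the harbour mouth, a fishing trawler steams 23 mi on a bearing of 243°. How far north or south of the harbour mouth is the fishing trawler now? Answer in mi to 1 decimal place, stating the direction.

10.4 mi south

Leg 1 (243°, 23 mi): east 23 sin 243° = -20.49, north 23 cos 243° = -10.44
Net north component: -10.44 mi.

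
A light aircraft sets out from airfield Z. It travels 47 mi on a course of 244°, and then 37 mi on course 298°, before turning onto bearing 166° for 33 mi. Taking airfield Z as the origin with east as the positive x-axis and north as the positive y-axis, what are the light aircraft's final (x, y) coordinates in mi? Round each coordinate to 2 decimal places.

(-66.93, -35.25)

Leg 1 (244°, 47 mi): east 47 sin 244° = -42.24, north 47 cos 244° = -20.60
Leg 2 (298°, 37 mi): east 37 sin 298° = -32.67, north 37 cos 298° = 17.37
Leg 3 (166°, 33 mi): east 33 sin 166° = 7.98, north 33 cos 166° = -32.02
Summing: -66.93 mi east, -35.25 mi north → (-66.93, -35.25).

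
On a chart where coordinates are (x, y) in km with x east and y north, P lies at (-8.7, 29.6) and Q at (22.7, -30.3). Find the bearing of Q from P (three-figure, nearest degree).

Δeast = 22.7 − -8.7 = 31.40; Δnorth = -30.3 − 29.6 = -59.90.
Bearing = atan2(Δeast, Δnorth) mod 360° = 152.34° ≈ 152°.

152°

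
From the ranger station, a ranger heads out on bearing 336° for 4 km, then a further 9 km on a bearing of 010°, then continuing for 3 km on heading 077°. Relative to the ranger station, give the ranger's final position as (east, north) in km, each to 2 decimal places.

(2.86, 13.19)

Leg 1 (336°, 4 km): east 4 sin 336° = -1.63, north 4 cos 336° = 3.65
Leg 2 (010°, 9 km): east 9 sin 10° = 1.56, north 9 cos 10° = 8.86
Leg 3 (077°, 3 km): east 3 sin 77° = 2.92, north 3 cos 77° = 0.67
Summing: 2.86 km east, 13.19 km north → (2.86, 13.19).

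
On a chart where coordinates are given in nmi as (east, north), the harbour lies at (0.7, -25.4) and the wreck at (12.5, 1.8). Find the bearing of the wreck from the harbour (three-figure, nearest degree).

023°

Δeast = 12.5 − 0.7 = 11.80; Δnorth = 1.8 − -25.4 = 27.20.
Bearing = atan2(Δeast, Δnorth) mod 360° = 23.45° ≈ 023°.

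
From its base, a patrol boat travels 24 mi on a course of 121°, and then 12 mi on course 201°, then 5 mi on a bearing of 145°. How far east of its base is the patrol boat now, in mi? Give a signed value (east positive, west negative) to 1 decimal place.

Leg 1 (121°, 24 mi): east 24 sin 121° = 20.57, north 24 cos 121° = -12.36
Leg 2 (201°, 12 mi): east 12 sin 201° = -4.30, north 12 cos 201° = -11.20
Leg 3 (145°, 5 mi): east 5 sin 145° = 2.87, north 5 cos 145° = -4.10
Net east component: 19.14 mi.

19.1 mi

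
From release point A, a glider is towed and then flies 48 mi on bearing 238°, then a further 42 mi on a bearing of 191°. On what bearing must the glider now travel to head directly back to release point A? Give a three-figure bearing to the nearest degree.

036°

Leg 1 (238°, 48 mi): east 48 sin 238° = -40.71, north 48 cos 238° = -25.44
Leg 2 (191°, 42 mi): east 42 sin 191° = -8.01, north 42 cos 191° = -41.23
Net displacement: -48.72 east, -66.66 north. Direction back to start is (48.72, 66.66): bearing = atan2(48.72, 66.66) mod 360° = 36.16° ≈ 036°.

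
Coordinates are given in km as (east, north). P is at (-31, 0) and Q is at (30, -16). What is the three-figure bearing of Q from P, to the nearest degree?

Δeast = 30 − -31 = 61.00; Δnorth = -16 − 0 = -16.00.
Bearing = atan2(Δeast, Δnorth) mod 360° = 104.70° ≈ 105°.

105°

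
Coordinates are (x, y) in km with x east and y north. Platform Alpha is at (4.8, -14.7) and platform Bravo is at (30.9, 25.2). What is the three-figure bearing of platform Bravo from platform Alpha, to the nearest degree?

Δeast = 30.9 − 4.8 = 26.10; Δnorth = 25.2 − -14.7 = 39.90.
Bearing = atan2(Δeast, Δnorth) mod 360° = 33.19° ≈ 033°.

033°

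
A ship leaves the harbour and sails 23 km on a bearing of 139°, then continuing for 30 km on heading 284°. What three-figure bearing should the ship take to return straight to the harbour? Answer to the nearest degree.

054°

Leg 1 (139°, 23 km): east 23 sin 139° = 15.09, north 23 cos 139° = -17.36
Leg 2 (284°, 30 km): east 30 sin 284° = -29.11, north 30 cos 284° = 7.26
Net displacement: -14.02 east, -10.10 north. Direction back to start is (14.02, 10.10): bearing = atan2(14.02, 10.10) mod 360° = 54.23° ≈ 054°.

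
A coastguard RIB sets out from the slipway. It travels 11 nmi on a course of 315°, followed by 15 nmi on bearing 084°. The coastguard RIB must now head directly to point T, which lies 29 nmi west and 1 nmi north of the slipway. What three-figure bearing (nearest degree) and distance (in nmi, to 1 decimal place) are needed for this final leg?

257°, 37.1 nmi

Leg 1 (315°, 11 nmi): east 11 sin 315° = -7.78, north 11 cos 315° = 7.78
Leg 2 (084°, 15 nmi): east 15 sin 84° = 14.92, north 15 cos 84° = 1.57
Current position: (7.14, 9.35). Target: (-29, 1). Remaining: Δeast = -36.14, Δnorth = -8.35.
Bearing = atan2(-36.14, -8.35) mod 360° = 257.00°; distance = √((-36.14)² + (-8.35)²) = 37.091 nmi.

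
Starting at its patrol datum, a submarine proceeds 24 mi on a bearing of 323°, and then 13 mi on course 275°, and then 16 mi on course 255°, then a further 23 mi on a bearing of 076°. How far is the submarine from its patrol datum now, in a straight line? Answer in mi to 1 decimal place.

Leg 1 (323°, 24 mi): east 24 sin 323° = -14.44, north 24 cos 323° = 19.17
Leg 2 (275°, 13 mi): east 13 sin 275° = -12.95, north 13 cos 275° = 1.13
Leg 3 (255°, 16 mi): east 16 sin 255° = -15.45, north 16 cos 255° = -4.14
Leg 4 (076°, 23 mi): east 23 sin 76° = 22.32, north 23 cos 76° = 5.56
Net: -20.53 east, 21.72 north. Distance = √((-20.53)² + (21.72)²) = 29.891 mi.

29.9 mi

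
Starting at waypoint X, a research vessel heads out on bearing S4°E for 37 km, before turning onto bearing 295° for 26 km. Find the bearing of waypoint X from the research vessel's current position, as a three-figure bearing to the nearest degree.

039°

Leg 1 (S4°E, 37 km): east 37 sin 176° = 2.58, north 37 cos 176° = -36.91
Leg 2 (295°, 26 km): east 26 sin 295° = -23.56, north 26 cos 295° = 10.99
Net displacement: -20.98 east, -25.92 north. Direction back to start is (20.98, 25.92): bearing = atan2(20.98, 25.92) mod 360° = 38.99° ≈ 039°.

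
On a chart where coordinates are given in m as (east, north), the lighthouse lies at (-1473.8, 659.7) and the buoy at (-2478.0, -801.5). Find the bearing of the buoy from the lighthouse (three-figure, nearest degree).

214°

Δeast = -2478.0 − -1473.8 = -1004.20; Δnorth = -801.5 − 659.7 = -1461.20.
Bearing = atan2(Δeast, Δnorth) mod 360° = 214.50° ≈ 214°.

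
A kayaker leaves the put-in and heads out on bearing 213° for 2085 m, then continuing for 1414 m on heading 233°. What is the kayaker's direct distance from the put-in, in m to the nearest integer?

3448 m

Leg 1 (213°, 2085 m): east 2085 sin 213° = -1135.57, north 2085 cos 213° = -1748.63
Leg 2 (233°, 1414 m): east 1414 sin 233° = -1129.27, north 1414 cos 233° = -850.97
Net: -2264.84 east, -2599.59 north. Distance = √((-2264.84)² + (-2599.59)²) = 3447.812 m.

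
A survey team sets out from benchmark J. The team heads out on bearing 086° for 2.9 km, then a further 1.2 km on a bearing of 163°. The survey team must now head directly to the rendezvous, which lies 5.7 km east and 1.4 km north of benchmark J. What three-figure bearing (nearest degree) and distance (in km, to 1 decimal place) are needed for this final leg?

046°, 3.4 km

Leg 1 (086°, 2.9 km): east 2.9 sin 86° = 2.89, north 2.9 cos 86° = 0.20
Leg 2 (163°, 1.2 km): east 1.2 sin 163° = 0.35, north 1.2 cos 163° = -1.15
Current position: (3.24, -0.95). Target: (5.7, 1.4). Remaining: Δeast = 2.46, Δnorth = 2.35.
Bearing = atan2(2.46, 2.35) mod 360° = 46.32°; distance = √((2.46)² + (2.35)²) = 3.396 km.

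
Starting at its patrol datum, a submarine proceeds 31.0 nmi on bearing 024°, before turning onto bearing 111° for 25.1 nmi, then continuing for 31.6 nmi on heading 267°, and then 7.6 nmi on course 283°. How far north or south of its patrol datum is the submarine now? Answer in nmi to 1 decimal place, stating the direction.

Leg 1 (024°, 31.0 nmi): east 31.0 sin 24° = 12.61, north 31.0 cos 24° = 28.32
Leg 2 (111°, 25.1 nmi): east 25.1 sin 111° = 23.43, north 25.1 cos 111° = -9.00
Leg 3 (267°, 31.6 nmi): east 31.6 sin 267° = -31.56, north 31.6 cos 267° = -1.65
Leg 4 (283°, 7.6 nmi): east 7.6 sin 283° = -7.41, north 7.6 cos 283° = 1.71
Net north component: 19.38 nmi.

19.4 nmi north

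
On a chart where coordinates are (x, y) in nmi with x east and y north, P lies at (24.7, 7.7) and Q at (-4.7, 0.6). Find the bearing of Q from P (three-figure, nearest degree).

Δeast = -4.7 − 24.7 = -29.40; Δnorth = 0.6 − 7.7 = -7.10.
Bearing = atan2(Δeast, Δnorth) mod 360° = 256.42° ≈ 256°.

256°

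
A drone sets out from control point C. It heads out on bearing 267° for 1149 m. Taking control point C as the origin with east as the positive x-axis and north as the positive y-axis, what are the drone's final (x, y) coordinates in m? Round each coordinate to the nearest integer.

(-1147, -60)

Leg 1 (267°, 1149 m): east 1149 sin 267° = -1147.43, north 1149 cos 267° = -60.13
Summing: -1147.43 m east, -60.13 m north → (-1147, -60).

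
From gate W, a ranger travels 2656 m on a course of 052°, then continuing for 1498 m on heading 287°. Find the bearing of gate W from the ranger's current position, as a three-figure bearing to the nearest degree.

Leg 1 (052°, 2656 m): east 2656 sin 52° = 2092.96, north 2656 cos 52° = 1635.20
Leg 2 (287°, 1498 m): east 1498 sin 287° = -1432.54, north 1498 cos 287° = 437.97
Net displacement: 660.41 east, 2073.17 north. Direction back to start is (-660.41, -2073.17): bearing = atan2(-660.41, -2073.17) mod 360° = 197.67° ≈ 198°.

198°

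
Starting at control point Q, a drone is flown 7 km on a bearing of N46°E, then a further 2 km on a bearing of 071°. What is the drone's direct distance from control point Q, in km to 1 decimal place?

Leg 1 (N46°E, 7 km): east 7 sin 46° = 5.04, north 7 cos 46° = 4.86
Leg 2 (071°, 2 km): east 2 sin 71° = 1.89, north 2 cos 71° = 0.65
Net: 6.93 east, 5.51 north. Distance = √((6.93)² + (5.51)²) = 8.853 km.

8.9 km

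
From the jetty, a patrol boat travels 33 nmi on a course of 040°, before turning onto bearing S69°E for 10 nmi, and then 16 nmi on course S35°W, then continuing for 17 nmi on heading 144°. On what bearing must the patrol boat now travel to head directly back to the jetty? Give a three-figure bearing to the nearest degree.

279°

Leg 1 (040°, 33 nmi): east 33 sin 40° = 21.21, north 33 cos 40° = 25.28
Leg 2 (S69°E, 10 nmi): east 10 sin 111° = 9.34, north 10 cos 111° = -3.58
Leg 3 (S35°W, 16 nmi): east 16 sin 215° = -9.18, north 16 cos 215° = -13.11
Leg 4 (144°, 17 nmi): east 17 sin 144° = 9.99, north 17 cos 144° = -13.75
Net displacement: 31.36 east, -5.16 north. Direction back to start is (-31.36, 5.16): bearing = atan2(-31.36, 5.16) mod 360° = 279.35° ≈ 279°.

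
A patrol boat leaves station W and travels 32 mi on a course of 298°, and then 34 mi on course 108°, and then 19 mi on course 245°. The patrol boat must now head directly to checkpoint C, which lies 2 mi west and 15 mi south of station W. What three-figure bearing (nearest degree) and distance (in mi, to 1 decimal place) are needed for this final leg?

136°, 16.0 mi

Leg 1 (298°, 32 mi): east 32 sin 298° = -28.25, north 32 cos 298° = 15.02
Leg 2 (108°, 34 mi): east 34 sin 108° = 32.34, north 34 cos 108° = -10.51
Leg 3 (245°, 19 mi): east 19 sin 245° = -17.22, north 19 cos 245° = -8.03
Current position: (-13.14, -3.51). Target: (-2, -15). Remaining: Δeast = 11.14, Δnorth = -11.49.
Bearing = atan2(11.14, -11.49) mod 360° = 135.88°; distance = √((11.14)² + (-11.49)²) = 16.000 mi.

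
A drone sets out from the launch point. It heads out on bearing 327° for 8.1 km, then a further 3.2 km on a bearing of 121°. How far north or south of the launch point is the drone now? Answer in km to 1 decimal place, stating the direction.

5.1 km north

Leg 1 (327°, 8.1 km): east 8.1 sin 327° = -4.41, north 8.1 cos 327° = 6.79
Leg 2 (121°, 3.2 km): east 3.2 sin 121° = 2.74, north 3.2 cos 121° = -1.65
Net north component: 5.15 km.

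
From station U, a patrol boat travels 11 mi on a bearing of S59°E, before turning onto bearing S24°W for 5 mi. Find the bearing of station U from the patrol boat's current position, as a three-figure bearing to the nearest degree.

324°

Leg 1 (S59°E, 11 mi): east 11 sin 121° = 9.43, north 11 cos 121° = -5.67
Leg 2 (S24°W, 5 mi): east 5 sin 204° = -2.03, north 5 cos 204° = -4.57
Net displacement: 7.40 east, -10.23 north. Direction back to start is (-7.40, 10.23): bearing = atan2(-7.40, 10.23) mod 360° = 324.15° ≈ 324°.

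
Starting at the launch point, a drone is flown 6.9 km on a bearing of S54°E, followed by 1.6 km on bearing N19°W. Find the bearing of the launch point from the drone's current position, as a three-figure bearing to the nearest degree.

Leg 1 (S54°E, 6.9 km): east 6.9 sin 126° = 5.58, north 6.9 cos 126° = -4.06
Leg 2 (N19°W, 1.6 km): east 1.6 sin 341° = -0.52, north 1.6 cos 341° = 1.51
Net displacement: 5.06 east, -2.54 north. Direction back to start is (-5.06, 2.54): bearing = atan2(-5.06, 2.54) mod 360° = 296.68° ≈ 297°.

297°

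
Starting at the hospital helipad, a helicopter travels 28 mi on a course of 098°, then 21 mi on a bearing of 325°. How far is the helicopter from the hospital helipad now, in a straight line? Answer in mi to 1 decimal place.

20.6 mi

Leg 1 (098°, 28 mi): east 28 sin 98° = 27.73, north 28 cos 98° = -3.90
Leg 2 (325°, 21 mi): east 21 sin 325° = -12.05, north 21 cos 325° = 17.20
Net: 15.68 east, 13.31 north. Distance = √((15.68)² + (13.31)²) = 20.566 mi.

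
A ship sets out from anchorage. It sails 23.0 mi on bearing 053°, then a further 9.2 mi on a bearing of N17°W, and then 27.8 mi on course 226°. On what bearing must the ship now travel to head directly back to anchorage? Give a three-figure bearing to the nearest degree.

128°

Leg 1 (053°, 23.0 mi): east 23.0 sin 53° = 18.37, north 23.0 cos 53° = 13.84
Leg 2 (N17°W, 9.2 mi): east 9.2 sin 343° = -2.69, north 9.2 cos 343° = 8.80
Leg 3 (226°, 27.8 mi): east 27.8 sin 226° = -20.00, north 27.8 cos 226° = -19.31
Net displacement: -4.32 east, 3.33 north. Direction back to start is (4.32, -3.33): bearing = atan2(4.32, -3.33) mod 360° = 127.62° ≈ 128°.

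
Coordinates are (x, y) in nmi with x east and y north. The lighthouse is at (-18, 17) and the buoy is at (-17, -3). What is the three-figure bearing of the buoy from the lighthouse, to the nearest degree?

Δeast = -17 − -18 = 1.00; Δnorth = -3 − 17 = -20.00.
Bearing = atan2(Δeast, Δnorth) mod 360° = 177.14° ≈ 177°.

177°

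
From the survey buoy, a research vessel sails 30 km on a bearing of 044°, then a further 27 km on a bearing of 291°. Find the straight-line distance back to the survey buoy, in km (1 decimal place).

Leg 1 (044°, 30 km): east 30 sin 44° = 20.84, north 30 cos 44° = 21.58
Leg 2 (291°, 27 km): east 27 sin 291° = -25.21, north 27 cos 291° = 9.68
Net: -4.37 east, 31.26 north. Distance = √((-4.37)² + (31.26)²) = 31.560 km.

31.6 km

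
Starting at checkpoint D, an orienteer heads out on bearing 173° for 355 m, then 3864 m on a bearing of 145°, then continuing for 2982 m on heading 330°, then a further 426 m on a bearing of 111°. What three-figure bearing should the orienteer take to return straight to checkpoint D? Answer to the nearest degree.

Leg 1 (173°, 355 m): east 355 sin 173° = 43.26, north 355 cos 173° = -352.35
Leg 2 (145°, 3864 m): east 3864 sin 145° = 2216.30, north 3864 cos 145° = -3165.20
Leg 3 (330°, 2982 m): east 2982 sin 330° = -1491.00, north 2982 cos 330° = 2582.49
Leg 4 (111°, 426 m): east 426 sin 111° = 397.71, north 426 cos 111° = -152.66
Net displacement: 1166.27 east, -1087.73 north. Direction back to start is (-1166.27, 1087.73): bearing = atan2(-1166.27, 1087.73) mod 360° = 313.00° ≈ 313°.

313°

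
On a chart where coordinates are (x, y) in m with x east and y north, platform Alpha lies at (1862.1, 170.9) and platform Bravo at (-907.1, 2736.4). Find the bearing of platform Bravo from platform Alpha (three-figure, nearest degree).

Δeast = -907.1 − 1862.1 = -2769.20; Δnorth = 2736.4 − 170.9 = 2565.50.
Bearing = atan2(Δeast, Δnorth) mod 360° = 312.81° ≈ 313°.

313°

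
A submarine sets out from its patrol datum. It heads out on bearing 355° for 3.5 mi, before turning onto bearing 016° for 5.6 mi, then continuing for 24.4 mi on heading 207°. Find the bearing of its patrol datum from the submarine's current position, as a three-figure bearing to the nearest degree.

037°

Leg 1 (355°, 3.5 mi): east 3.5 sin 355° = -0.31, north 3.5 cos 355° = 3.49
Leg 2 (016°, 5.6 mi): east 5.6 sin 16° = 1.54, north 5.6 cos 16° = 5.38
Leg 3 (207°, 24.4 mi): east 24.4 sin 207° = -11.08, north 24.4 cos 207° = -21.74
Net displacement: -9.84 east, -12.87 north. Direction back to start is (9.84, 12.87): bearing = atan2(9.84, 12.87) mod 360° = 37.40° ≈ 037°.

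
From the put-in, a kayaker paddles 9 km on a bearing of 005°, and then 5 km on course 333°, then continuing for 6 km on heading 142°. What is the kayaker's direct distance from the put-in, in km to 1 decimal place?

Leg 1 (005°, 9 km): east 9 sin 5° = 0.78, north 9 cos 5° = 8.97
Leg 2 (333°, 5 km): east 5 sin 333° = -2.27, north 5 cos 333° = 4.46
Leg 3 (142°, 6 km): east 6 sin 142° = 3.69, north 6 cos 142° = -4.73
Net: 2.21 east, 8.69 north. Distance = √((2.21)² + (8.69)²) = 8.969 km.

9.0 km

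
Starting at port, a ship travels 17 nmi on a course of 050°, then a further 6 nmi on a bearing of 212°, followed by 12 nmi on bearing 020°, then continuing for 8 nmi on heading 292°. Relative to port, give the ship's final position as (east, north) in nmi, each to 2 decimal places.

Leg 1 (050°, 17 nmi): east 17 sin 50° = 13.02, north 17 cos 50° = 10.93
Leg 2 (212°, 6 nmi): east 6 sin 212° = -3.18, north 6 cos 212° = -5.09
Leg 3 (020°, 12 nmi): east 12 sin 20° = 4.10, north 12 cos 20° = 11.28
Leg 4 (292°, 8 nmi): east 8 sin 292° = -7.42, north 8 cos 292° = 3.00
Summing: 6.53 nmi east, 20.11 nmi north → (6.53, 20.11).

(6.53, 20.11)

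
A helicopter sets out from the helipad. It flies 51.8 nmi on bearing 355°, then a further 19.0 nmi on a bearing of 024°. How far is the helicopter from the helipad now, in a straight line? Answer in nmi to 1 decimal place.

69.0 nmi

Leg 1 (355°, 51.8 nmi): east 51.8 sin 355° = -4.51, north 51.8 cos 355° = 51.60
Leg 2 (024°, 19.0 nmi): east 19.0 sin 24° = 7.73, north 19.0 cos 24° = 17.36
Net: 3.21 east, 68.96 north. Distance = √((3.21)² + (68.96)²) = 69.035 nmi.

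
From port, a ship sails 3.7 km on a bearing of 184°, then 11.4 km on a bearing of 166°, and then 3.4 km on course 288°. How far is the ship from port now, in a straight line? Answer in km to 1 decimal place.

Leg 1 (184°, 3.7 km): east 3.7 sin 184° = -0.26, north 3.7 cos 184° = -3.69
Leg 2 (166°, 11.4 km): east 11.4 sin 166° = 2.76, north 11.4 cos 166° = -11.06
Leg 3 (288°, 3.4 km): east 3.4 sin 288° = -3.23, north 3.4 cos 288° = 1.05
Net: -0.73 east, -13.70 north. Distance = √((-0.73)² + (-13.70)²) = 13.721 km.

13.7 km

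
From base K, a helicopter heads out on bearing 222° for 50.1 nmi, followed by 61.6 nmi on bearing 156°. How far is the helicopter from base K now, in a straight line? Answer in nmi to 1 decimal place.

Leg 1 (222°, 50.1 nmi): east 50.1 sin 222° = -33.52, north 50.1 cos 222° = -37.23
Leg 2 (156°, 61.6 nmi): east 61.6 sin 156° = 25.05, north 61.6 cos 156° = -56.27
Net: -8.47 east, -93.51 north. Distance = √((-8.47)² + (-93.51)²) = 93.889 nmi.

93.9 nmi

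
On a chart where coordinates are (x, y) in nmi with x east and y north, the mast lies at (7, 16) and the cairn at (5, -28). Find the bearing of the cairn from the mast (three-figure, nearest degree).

183°

Δeast = 5 − 7 = -2.00; Δnorth = -28 − 16 = -44.00.
Bearing = atan2(Δeast, Δnorth) mod 360° = 182.60° ≈ 183°.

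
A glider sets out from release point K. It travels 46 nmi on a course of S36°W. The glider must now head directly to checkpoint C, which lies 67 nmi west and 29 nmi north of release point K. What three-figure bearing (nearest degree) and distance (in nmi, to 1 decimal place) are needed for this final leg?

329°, 77.3 nmi

Leg 1 (S36°W, 46 nmi): east 46 sin 216° = -27.04, north 46 cos 216° = -37.21
Current position: (-27.04, -37.21). Target: (-67, 29). Remaining: Δeast = -39.96, Δnorth = 66.21.
Bearing = atan2(-39.96, 66.21) mod 360° = 328.89°; distance = √((-39.96)² + (66.21)²) = 77.339 nmi.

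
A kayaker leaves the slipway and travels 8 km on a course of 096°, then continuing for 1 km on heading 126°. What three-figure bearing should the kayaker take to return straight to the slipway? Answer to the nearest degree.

279°

Leg 1 (096°, 8 km): east 8 sin 96° = 7.96, north 8 cos 96° = -0.84
Leg 2 (126°, 1 km): east 1 sin 126° = 0.81, north 1 cos 126° = -0.59
Net displacement: 8.77 east, -1.42 north. Direction back to start is (-8.77, 1.42): bearing = atan2(-8.77, 1.42) mod 360° = 279.23° ≈ 279°.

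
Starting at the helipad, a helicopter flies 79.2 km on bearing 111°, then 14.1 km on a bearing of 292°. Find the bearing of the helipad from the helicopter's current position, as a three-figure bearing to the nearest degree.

Leg 1 (111°, 79.2 km): east 79.2 sin 111° = 73.94, north 79.2 cos 111° = -28.38
Leg 2 (292°, 14.1 km): east 14.1 sin 292° = -13.07, north 14.1 cos 292° = 5.28
Net displacement: 60.87 east, -23.10 north. Direction back to start is (-60.87, 23.10): bearing = atan2(-60.87, 23.10) mod 360° = 290.78° ≈ 291°.

291°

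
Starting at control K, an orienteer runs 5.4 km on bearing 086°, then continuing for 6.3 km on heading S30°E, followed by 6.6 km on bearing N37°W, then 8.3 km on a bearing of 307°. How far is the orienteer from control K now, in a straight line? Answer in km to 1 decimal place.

5.6 km

Leg 1 (086°, 5.4 km): east 5.4 sin 86° = 5.39, north 5.4 cos 86° = 0.38
Leg 2 (S30°E, 6.3 km): east 6.3 sin 150° = 3.15, north 6.3 cos 150° = -5.46
Leg 3 (N37°W, 6.6 km): east 6.6 sin 323° = -3.97, north 6.6 cos 323° = 5.27
Leg 4 (307°, 8.3 km): east 8.3 sin 307° = -6.63, north 8.3 cos 307° = 5.00
Net: -2.06 east, 5.19 north. Distance = √((-2.06)² + (5.19)²) = 5.582 km.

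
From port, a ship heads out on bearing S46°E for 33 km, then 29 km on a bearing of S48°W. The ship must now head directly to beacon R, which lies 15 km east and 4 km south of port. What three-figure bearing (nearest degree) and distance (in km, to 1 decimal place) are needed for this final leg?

018°, 40.4 km

Leg 1 (S46°E, 33 km): east 33 sin 134° = 23.74, north 33 cos 134° = -22.92
Leg 2 (S48°W, 29 km): east 29 sin 228° = -21.55, north 29 cos 228° = -19.40
Current position: (2.19, -42.33). Target: (15, -4). Remaining: Δeast = 12.81, Δnorth = 38.33.
Bearing = atan2(12.81, 38.33) mod 360° = 18.48°; distance = √((12.81)² + (38.33)²) = 40.413 km.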